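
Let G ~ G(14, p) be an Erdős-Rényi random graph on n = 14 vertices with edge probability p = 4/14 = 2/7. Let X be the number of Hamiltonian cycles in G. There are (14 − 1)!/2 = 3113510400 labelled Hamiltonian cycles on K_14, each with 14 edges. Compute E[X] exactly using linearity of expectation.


K_14 has (14 − 1)!/2 = 3113510400 labelled Hamiltonian cycles.
For each such Hamiltonian cycle H, let X_H = 1 if all 14 edges of H are present in G. Then P[X_H = 1] = p^{14} = (2/7)^{14} = 16384/678223072849.
By linearity: E[X] = Σ_H E[X_H] = 3113510400 · p^{14} = 3113510400 · 16384/678223072849 = 7287393484800/96889010407.
Numerically: E[X] ≈ 75.2.

E[X] = 3113510400 · (2/7)^{14} = 7287393484800/96889010407 ≈ 75.2.


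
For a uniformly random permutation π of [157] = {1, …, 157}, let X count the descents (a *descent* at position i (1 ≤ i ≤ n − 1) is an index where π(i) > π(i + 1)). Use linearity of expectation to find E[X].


Write X = Σ X_I over i = 1, …, 156, with X_I the indicator of one descent.
There are 156 indicators.
For each fixed i, the pair (π(i), π(i+1)) is a uniformly random ordered pair of distinct values from {1, …, 157}; by symmetry P[π(i) > π(i+1)] = 1/2.
By linearity: E[X] = 156 · (1/2) = (157 − 1) · (1/2) = 78 ≈ 78.0000.

E[X] = 78 = 78.0000.


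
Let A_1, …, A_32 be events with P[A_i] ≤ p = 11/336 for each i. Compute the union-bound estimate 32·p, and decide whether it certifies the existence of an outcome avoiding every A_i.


Union bound: P[∪_{i=1}^{32} A_i] ≤ Σ_i P[A_i] ≤ 32·p = 32·(11/336) = 22/21.
Numerically: 22/21 ≈ 1.0476190.
Is 22/21 < 1? NO.
Since the bound 22/21 is ≥ 1, the union bound is uninformative here; it does NOT by itself certify existence.

32·p = 22/21 ≈ 1.0476190; existence NOT certified by the union bound.


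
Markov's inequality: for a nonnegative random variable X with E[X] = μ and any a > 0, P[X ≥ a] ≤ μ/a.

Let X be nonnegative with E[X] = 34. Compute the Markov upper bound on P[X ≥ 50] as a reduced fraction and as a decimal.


μ = E[X] = 34, a = 50.
Markov: P[X ≥ 50] ≤ μ/a = (34)/50 = 17/25.
Numerically: ≈ 0.680000.
(Since a = 50 > μ = 34.000000, the bound 17/25 is < 1 and informative.)

P[X ≥ 50] ≤ 17/25 ≈ 0.680000.


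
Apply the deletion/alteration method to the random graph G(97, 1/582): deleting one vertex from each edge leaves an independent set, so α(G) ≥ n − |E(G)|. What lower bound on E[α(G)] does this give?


E[|E(G)|] = C(97, 2)·p = 4656 · (1/582) = 8.
E[α(G)] ≥ n − E[|E(G)|] = 97 − 8 = 89.
Numerically: ≈ 89.00000.
(This is only a lower bound; the true E[α(G)] may be larger.)

E[α(G)] ≥ 89 ≈ 89.00000.


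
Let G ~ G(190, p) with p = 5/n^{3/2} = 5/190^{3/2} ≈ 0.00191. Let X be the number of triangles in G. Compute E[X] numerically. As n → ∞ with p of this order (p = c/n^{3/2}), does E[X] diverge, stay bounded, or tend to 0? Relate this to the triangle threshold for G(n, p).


Number of potential triangles: C(190, 3) = 1125180.
Each occurs with probability p³ ≈ (0.00191)³ ≈ 6.95855e-09.
By linearity: E[X] = C(190, 3)·p³ ≈ 1125180 · 6.95855e-09 ≈ 0.008.
Since α = 3/2 > 1, p = c/n^{3/2} = o(1/n) is below the triangle threshold p ~ 1/n. Asymptotically E[X] ~ (c³/6)·n^{3(1−α)} = (5³/6)·n^{-1.5} → 0, so by Markov's inequality G has no triangles w.h.p.

E[X] ≈ 0.008; in regime p = Θ(1/n^{3/2}) E[X] tends to 0 (below the triangle threshold p ~ 1/n).


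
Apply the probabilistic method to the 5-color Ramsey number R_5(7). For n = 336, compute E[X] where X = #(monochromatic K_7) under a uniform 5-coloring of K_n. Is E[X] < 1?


E[X] = C(336, 7) · 5^{1 − 21} = 90079147136880 · 5^{−20} = 90079147136880/95367431640625.
As a reduced fraction: E[X] = 18015829427376/19073486328125 ≈ 0.945.
Is E[X] < 1? YES.
Since E[X] < 1, there exists a 5-coloring of K_{336} with no monochromatic K_7; hence R_5(7) > 336.

E[X] = 18015829427376/19073486328125 ≈ 0.945; E[X] < 1, so R_5(7) > 336.


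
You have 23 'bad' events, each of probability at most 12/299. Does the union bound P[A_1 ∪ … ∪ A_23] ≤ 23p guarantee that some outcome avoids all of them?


Union bound: P[∪_{i=1}^{23} A_i] ≤ Σ_i P[A_i] ≤ 23·p = 23·(12/299) = 12/13.
Numerically: 12/13 ≈ 0.9231.
Is 12/13 < 1? YES.
Since P[∪ A_i] ≤ 12/13 < 1, the complement has P[∩ A_i^c] ≥ 1 − 12/13 = 1/13 > 0, so some outcome avoids every A_i.

23·p = 12/13 ≈ 0.9231; existence CERTIFIED by the union bound.


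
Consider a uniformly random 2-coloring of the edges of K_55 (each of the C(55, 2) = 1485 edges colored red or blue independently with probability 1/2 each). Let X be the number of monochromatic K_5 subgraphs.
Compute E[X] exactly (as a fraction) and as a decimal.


Let X = Σ_S X_S over the C(55, 5) = 3478761 subsets S of size 5, where X_S = 1 if the K_5 on S is monochromatic.
For a fixed S, the K_5 on S has C(5, 2) = 10 edges. P[all 10 edges red] = (1/2)^10, and likewise for blue, so P[monochromatic] = 2·(1/2)^10 = 2^{1 − 10} = 1/512.
By linearity: E[X] = C(55, 5) · 2^{1 − 10} = 3478761 · 1/512 = 3478761/512.
Numerically: E[X] ≈ 6794.4551.

E[X] = C(55,5)·2^(1−C(5,2)) = 3478761/512 ≈ 6794.4551.


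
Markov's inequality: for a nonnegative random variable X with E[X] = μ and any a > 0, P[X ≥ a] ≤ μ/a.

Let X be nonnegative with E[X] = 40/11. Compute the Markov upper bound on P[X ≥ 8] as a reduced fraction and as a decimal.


μ = E[X] = 40/11, a = 8.
Markov: P[X ≥ 8] ≤ μ/a = (40/11)/8 = 5/11.
Numerically: ≈ 0.455.
(Since a = 8 > μ = 3.636, the bound 5/11 is < 1 and informative.)

P[X ≥ 8] ≤ 5/11 ≈ 0.455.


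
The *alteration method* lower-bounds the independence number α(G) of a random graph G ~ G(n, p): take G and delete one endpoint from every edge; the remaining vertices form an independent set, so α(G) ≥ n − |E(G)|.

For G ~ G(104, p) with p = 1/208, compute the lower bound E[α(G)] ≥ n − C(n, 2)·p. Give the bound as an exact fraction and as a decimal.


E[|E(G)|] = C(104, 2)·p = 5356 · (1/208) = 103/4.
E[α(G)] ≥ n − E[|E(G)|] = 104 − 103/4 = 313/4.
Numerically: ≈ 78.250000.
(This is only a lower bound; the true E[α(G)] may be larger.)

E[α(G)] ≥ 313/4 ≈ 78.250000.


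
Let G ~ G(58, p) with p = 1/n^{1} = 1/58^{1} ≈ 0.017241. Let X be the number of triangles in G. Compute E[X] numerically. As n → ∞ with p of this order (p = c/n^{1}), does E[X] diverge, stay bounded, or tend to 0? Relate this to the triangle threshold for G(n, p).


Number of potential triangles: C(58, 3) = 30856.
Each occurs with probability p³ ≈ (0.017241)³ ≈ 5.1252614e-06.
By linearity: E[X] = C(58, 3)·p³ ≈ 30856 · 5.1252614e-06 ≈ 0.15815.
Here α = 1, so p = 1/n is exactly at the triangle threshold p ~ 1/n. Asymptotically E[X] → c³/6 = 1³/6 = 1/6 ≈ 0.16667, a bounded constant. In this regime the triangle count is asymptotically Poisson(c³/6).

E[X] ≈ 0.15815; in regime p = Θ(1/n^{1}) E[X] stays bounded (at the triangle threshold p ~ 1/n).


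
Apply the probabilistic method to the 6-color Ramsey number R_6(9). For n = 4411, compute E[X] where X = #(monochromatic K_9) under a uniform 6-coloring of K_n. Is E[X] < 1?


E[X] = C(4411, 9) · 6^{1 − 36} = 1727920475134582415883601405 · 6^{−35} = 1727920475134582415883601405/1719070799748422591028658176.
As a reduced fraction: E[X] = 1727920475134582415883601405/1719070799748422591028658176 ≈ 1.005.
Is E[X] < 1? NO.
Since E[X] ≥ 1, the first-moment bound is inconclusive at n = 4411; it does NOT by itself certify R_6(9) > 4411.

E[X] = 1727920475134582415883601405/1719070799748422591028658176 ≈ 1.005; E[X] ≥ 1; first-moment method inconclusive here.


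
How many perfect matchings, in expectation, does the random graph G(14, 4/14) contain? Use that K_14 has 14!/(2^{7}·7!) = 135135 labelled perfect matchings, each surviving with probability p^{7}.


K_14 has 14!/(2^{7}·7!) = 135135 labelled perfect matchings.
For each such perfect matching H, let X_H = 1 if all 7 edges of H are present in G. Then P[X_H = 1] = p^{7} = (2/7)^{7} = 128/823543.
By linearity of expectation: E[X] = Σ_H E[X_H] = 135135 · p^{7} = 135135 · 128/823543 = 2471040/117649.
Numerically: E[X] ≈ 21.

E[X] = 135135 · (2/7)^{7} = 2471040/117649 ≈ 21.


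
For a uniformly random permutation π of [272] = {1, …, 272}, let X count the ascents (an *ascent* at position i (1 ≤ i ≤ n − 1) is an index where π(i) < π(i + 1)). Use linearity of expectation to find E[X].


Write X = Σ X_I over i = 1, …, 271, with X_I the indicator of one ascent.
There are 271 indicators.
For each fixed i, the pair (π(i), π(i+1)) is a uniformly random ordered pair of distinct values from {1, …, 272}; by symmetry P[π(i) < π(i+1)] = 1/2.
By linearity: E[X] = 271 · (1/2) = (272 − 1) · (1/2) = 271/2 ≈ 135.5000.

E[X] = 271/2 = 135.5000.


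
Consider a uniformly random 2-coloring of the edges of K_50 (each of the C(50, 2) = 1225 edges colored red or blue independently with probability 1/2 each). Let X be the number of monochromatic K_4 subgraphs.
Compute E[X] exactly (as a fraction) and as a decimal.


Let X = Σ_S X_S over the C(50, 4) = 230300 subsets S of size 4, where X_S = 1 if the K_4 on S is monochromatic.
For a fixed S, the K_4 on S has C(4, 2) = 6 edges. P[all 6 edges red] = (1/2)^6, and likewise for blue, so P[monochromatic] = 2·(1/2)^6 = 2^{1 − 6} = 1/32.
By linearity: E[X] = C(50, 4) · 2^{1 − 6} = 230300 · 1/32 = 57575/8.
Numerically: E[X] ≈ 7196.875000.

E[X] = C(50,4)·2^(1−C(4,2)) = 57575/8 ≈ 7196.875000.


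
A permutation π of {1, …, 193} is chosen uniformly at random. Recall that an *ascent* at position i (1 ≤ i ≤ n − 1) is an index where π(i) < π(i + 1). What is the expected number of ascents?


Write X = Σ X_I over i = 1, …, 192, with X_I the indicator of one ascent.
There are 192 indicators.
For each fixed i, the pair (π(i), π(i+1)) is a uniformly random ordered pair of distinct values from {1, …, 193}; by symmetry P[π(i) < π(i+1)] = 1/2.
By linearity: E[X] = 192 · (1/2) = (193 − 1) · (1/2) = 96 ≈ 96.000000.

E[X] = 96 = 96.000000.


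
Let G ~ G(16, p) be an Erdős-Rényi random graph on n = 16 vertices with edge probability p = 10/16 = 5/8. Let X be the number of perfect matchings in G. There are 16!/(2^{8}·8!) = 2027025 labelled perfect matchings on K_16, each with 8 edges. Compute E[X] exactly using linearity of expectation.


K_16 has 16!/(2^{8}·8!) = 2027025 labelled perfect matchings.
For each such perfect matching H, let X_H = 1 if all 8 edges of H are present in G. Then P[X_H = 1] = p^{8} = (5/8)^{8} = 390625/16777216.
By linearity: E[X] = Σ_H E[X_H] = 2027025 · p^{8} = 2027025 · 390625/16777216 = 791806640625/16777216.
Numerically: E[X] ≈ 47195.

E[X] = 2027025 · (5/8)^{8} = 791806640625/16777216 ≈ 47195.


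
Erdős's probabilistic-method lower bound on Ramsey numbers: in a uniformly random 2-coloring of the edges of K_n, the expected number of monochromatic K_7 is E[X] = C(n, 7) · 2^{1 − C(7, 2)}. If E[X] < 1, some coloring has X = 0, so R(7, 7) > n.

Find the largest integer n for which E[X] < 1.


We need C(n, 7) · 2^{1 − 21} < 1, i.e. C(n, 7) < 2^{21 − 1} = 1048576.
Check values of n near the boundary:
  n = 23: C(23, 7) = 245157; 245157 < 1048576? YES
  n = 24: C(24, 7) = 346104; 346104 < 1048576? YES
  n = 25: C(25, 7) = 480700; 480700 < 1048576? YES
  n = 26: C(26, 7) = 657800; 657800 < 1048576? YES
  n = 27: C(27, 7) = 888030; 888030 < 1048576? YES
  n = 28: C(28, 7) = 1184040; 1184040 < 1048576? NO
  n = 29: C(29, 7) = 1560780; 1560780 < 1048576? NO
  n = 30: C(30, 7) = 2035800; 2035800 < 1048576? NO
The largest n with C(n, 7) < 1048576 is n = 27 (where E[X] = 444015/524288 ≈ 0.846891). Hence R(7, 7) > 27, i.e. R(7, 7) ≥ 28.

Largest n = 27; hence R(7, 7) > 27.


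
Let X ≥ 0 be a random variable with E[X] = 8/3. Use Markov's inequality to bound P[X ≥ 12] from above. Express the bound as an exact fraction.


μ = E[X] = 8/3, a = 12.
Markov: P[X ≥ 12] ≤ μ/a = (8/3)/12 = 2/9.
Numerically: ≈ 0.222.
(Since a = 12 > μ = 2.667, the bound 2/9 is < 1 and informative.)

P[X ≥ 12] ≤ 2/9 ≈ 0.222.


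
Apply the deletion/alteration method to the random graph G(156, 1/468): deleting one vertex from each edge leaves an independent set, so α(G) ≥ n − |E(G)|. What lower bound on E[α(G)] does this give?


E[|E(G)|] = C(156, 2)·p = 12090 · (1/468) = 155/6.
E[α(G)] ≥ n − E[|E(G)|] = 156 − 155/6 = 781/6.
Numerically: ≈ 130.16667.
(This is only a lower bound; the true E[α(G)] may be larger.)

E[α(G)] ≥ 781/6 ≈ 130.16667.


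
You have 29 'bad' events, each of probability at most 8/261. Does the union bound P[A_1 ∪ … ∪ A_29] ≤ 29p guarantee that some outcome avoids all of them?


Union bound: P[∪_{i=1}^{29} A_i] ≤ Σ_i P[A_i] ≤ 29·p = 29·(8/261) = 8/9.
Numerically: 8/9 ≈ 0.8888889.
Is 8/9 < 1? YES.
Since P[∪ A_i] ≤ 8/9 < 1, the complement has P[∩ A_i^c] ≥ 1 − 8/9 = 1/9 > 0, so some outcome avoids every A_i.

29·p = 8/9 ≈ 0.8888889; existence CERTIFIED by the union bound.


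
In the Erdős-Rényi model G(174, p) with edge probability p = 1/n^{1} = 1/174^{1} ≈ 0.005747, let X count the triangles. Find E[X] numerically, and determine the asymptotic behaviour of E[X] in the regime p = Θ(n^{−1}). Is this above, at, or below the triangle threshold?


Number of potential triangles: C(174, 3) = 862924.
Each occurs with probability p³ ≈ (0.005747)³ ≈ 1.898245e-07.
By linearity: E[X] = C(174, 3)·p³ ≈ 862924 · 1.898245e-07 ≈ 0.1638.
Here α = 1, so p = 1/n is exactly at the triangle threshold p ~ 1/n. Asymptotically E[X] → c³/6 = 1³/6 = 1/6 ≈ 0.1667, a bounded constant. In this regime the triangle count is asymptotically Poisson(c³/6).

E[X] ≈ 0.1638; in regime p = Θ(1/n^{1}) E[X] stays bounded (at the triangle threshold p ~ 1/n).


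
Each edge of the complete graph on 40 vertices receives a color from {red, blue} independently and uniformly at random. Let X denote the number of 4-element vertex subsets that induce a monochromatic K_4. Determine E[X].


Let X = Σ_S X_S over the C(40, 4) = 91390 subsets S of size 4, where X_S = 1 if the K_4 on S is monochromatic.
For a fixed S, the K_4 on S has C(4, 2) = 6 edges. P[all 6 edges red] = (1/2)^6, and likewise for blue, so P[monochromatic] = 2·(1/2)^6 = 2^{1 − 6} = 1/32.
Summing: E[X] = C(40, 4) · 2^{1 − 6} = 91390 · 1/32 = 45695/16.
Numerically: E[X] ≈ 2855.938.

E[X] = C(40,4)·2^(1−C(4,2)) = 45695/16 ≈ 2855.938.


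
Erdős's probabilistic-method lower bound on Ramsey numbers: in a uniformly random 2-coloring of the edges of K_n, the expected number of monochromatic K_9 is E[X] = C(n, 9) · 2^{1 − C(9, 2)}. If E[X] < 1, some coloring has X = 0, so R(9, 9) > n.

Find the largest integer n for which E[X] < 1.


We need C(n, 9) · 2^{1 − 36} < 1, i.e. C(n, 9) < 2^{36 − 1} = 34359738368.
Check values of n near the boundary:
  n = 62: C(62, 9) = 20286591270; 20286591270 < 34359738368? YES
  n = 63: C(63, 9) = 23667689815; 23667689815 < 34359738368? YES
  n = 64: C(64, 9) = 27540584512; 27540584512 < 34359738368? YES
  n = 65: C(65, 9) = 31966749880; 31966749880 < 34359738368? YES
  n = 66: C(66, 9) = 37014131440; 37014131440 < 34359738368? NO
  n = 67: C(67, 9) = 42757703560; 42757703560 < 34359738368? NO
The largest n with C(n, 9) < 34359738368 is n = 65 (where E[X] = 3995843735/4294967296 ≈ 0.930355). Hence R(9, 9) > 65, i.e. R(9, 9) ≥ 66.

Largest n = 65; hence R(9, 9) > 65.


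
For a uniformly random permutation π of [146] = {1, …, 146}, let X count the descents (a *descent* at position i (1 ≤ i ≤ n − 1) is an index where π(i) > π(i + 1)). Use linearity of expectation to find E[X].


Write X = Σ X_I over i = 1, …, 145, with X_I the indicator of one descent.
There are 145 indicators.
For each fixed i, the pair (π(i), π(i+1)) is a uniformly random ordered pair of distinct values from {1, …, 146}; by symmetry P[π(i) > π(i+1)] = 1/2.
By linearity: E[X] = 145 · (1/2) = (146 − 1) · (1/2) = 145/2 ≈ 72.500000.

E[X] = 145/2 = 72.500000.


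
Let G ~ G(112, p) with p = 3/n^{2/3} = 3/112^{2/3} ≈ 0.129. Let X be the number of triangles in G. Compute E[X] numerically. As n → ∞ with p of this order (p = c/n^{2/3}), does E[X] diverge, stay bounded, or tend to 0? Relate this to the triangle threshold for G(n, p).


Number of potential triangles: C(112, 3) = 227920.
Each occurs with probability p³ ≈ (0.129)³ ≈ 2.15242e-03.
By linearity: E[X] = C(112, 3)·p³ ≈ 227920 · 2.15242e-03 ≈ 490.580.
Since α = 2/3 < 1, p = c/n^{2/3} ≫ 1/n is above the triangle threshold p ~ 1/n. Asymptotically E[X] ~ (c³/6)·n^{3(1−α)} = (3³/6)·n^{1} → ∞; triangles are abundant w.h.p.

E[X] ≈ 490.580; in regime p = Θ(1/n^{2/3}) E[X] diverges (above the triangle threshold p ~ 1/n).


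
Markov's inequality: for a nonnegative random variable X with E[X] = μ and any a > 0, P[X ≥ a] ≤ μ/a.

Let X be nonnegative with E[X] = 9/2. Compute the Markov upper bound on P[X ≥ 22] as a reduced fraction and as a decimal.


μ = E[X] = 9/2, a = 22.
Markov: P[X ≥ 22] ≤ μ/a = (9/2)/22 = 9/44.
Numerically: ≈ 0.2045.
(Since a = 22 > μ = 4.5000, the bound 9/44 is < 1 and informative.)

P[X ≥ 22] ≤ 9/44 ≈ 0.2045.


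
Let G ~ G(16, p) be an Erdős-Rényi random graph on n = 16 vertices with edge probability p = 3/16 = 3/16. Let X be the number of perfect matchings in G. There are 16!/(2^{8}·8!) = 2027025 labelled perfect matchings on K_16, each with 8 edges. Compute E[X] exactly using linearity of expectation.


K_16 has 16!/(2^{8}·8!) = 2027025 labelled perfect matchings.
For each such perfect matching H, let X_H = 1 if all 8 edges of H are present in G. Then P[X_H = 1] = p^{8} = (3/16)^{8} = 6561/4294967296.
Summing the indicators: E[X] = Σ_H E[X_H] = 2027025 · p^{8} = 2027025 · 6561/4294967296 = 13299311025/4294967296.
Numerically: E[X] ≈ 3.09649.

E[X] = 2027025 · (3/16)^{8} = 13299311025/4294967296 ≈ 3.09649.


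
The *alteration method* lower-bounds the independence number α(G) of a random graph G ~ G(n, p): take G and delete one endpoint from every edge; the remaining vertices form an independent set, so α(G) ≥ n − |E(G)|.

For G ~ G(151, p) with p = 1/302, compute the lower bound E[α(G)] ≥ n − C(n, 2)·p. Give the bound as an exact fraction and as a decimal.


E[|E(G)|] = C(151, 2)·p = 11325 · (1/302) = 75/2.
E[α(G)] ≥ n − E[|E(G)|] = 151 − 75/2 = 227/2.
Numerically: ≈ 113.500.
(This is only a lower bound; the true E[α(G)] may be larger.)

E[α(G)] ≥ 227/2 ≈ 113.500.


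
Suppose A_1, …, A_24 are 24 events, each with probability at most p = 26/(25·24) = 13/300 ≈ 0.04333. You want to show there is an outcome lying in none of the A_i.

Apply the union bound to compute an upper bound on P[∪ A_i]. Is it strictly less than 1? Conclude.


Union bound: P[∪_{i=1}^{24} A_i] ≤ Σ_i P[A_i] ≤ 24·p = 24·(13/300) = 26/25.
Numerically: 26/25 ≈ 1.04000.
Is 26/25 < 1? NO.
Since the bound 26/25 is ≥ 1, the union bound is uninformative here; it does NOT by itself certify existence.

24·p = 26/25 ≈ 1.04000; existence NOT certified by the union bound.


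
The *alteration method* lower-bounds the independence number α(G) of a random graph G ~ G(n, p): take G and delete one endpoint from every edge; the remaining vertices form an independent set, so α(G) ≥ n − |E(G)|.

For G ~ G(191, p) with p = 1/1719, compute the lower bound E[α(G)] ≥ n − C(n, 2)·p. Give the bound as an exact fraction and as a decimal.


E[|E(G)|] = C(191, 2)·p = 18145 · (1/1719) = 95/9.
E[α(G)] ≥ n − E[|E(G)|] = 191 − 95/9 = 1624/9.
Numerically: ≈ 180.444444.
(This is only a lower bound; the true E[α(G)] may be larger.)

E[α(G)] ≥ 1624/9 ≈ 180.444444.


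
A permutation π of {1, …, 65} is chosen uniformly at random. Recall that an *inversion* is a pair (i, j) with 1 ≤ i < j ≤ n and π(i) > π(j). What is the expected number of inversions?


Write X = Σ X_I over the C(65, 2) = 2080 pairs i < j, with X_I the indicator of one inversion.
There are 2080 indicators.
For each fixed pair i < j, the values π(i) and π(j) are two distinct elements of {1, …, 65} in uniformly random order; by symmetry P[π(i) > π(j)] = 1/2.
By linearity: E[X] = 2080 · (1/2) = C(65, 2) · (1/2) = 2080/2 = 1040 ≈ 1040.00000.

E[X] = 1040 = 1040.00000.


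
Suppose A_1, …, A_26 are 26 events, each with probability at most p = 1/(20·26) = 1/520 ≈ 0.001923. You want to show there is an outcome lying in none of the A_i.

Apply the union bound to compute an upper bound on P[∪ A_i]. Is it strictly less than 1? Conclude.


Union bound: P[∪_{i=1}^{26} A_i] ≤ Σ_i P[A_i] ≤ 26·p = 26·(1/520) = 1/20.
Numerically: 1/20 ≈ 0.050000.
Is 1/20 < 1? YES.
Since P[∪ A_i] ≤ 1/20 < 1, the complement has P[∩ A_i^c] ≥ 1 − 1/20 = 19/20 > 0, so some outcome avoids every A_i.

26·p = 1/20 ≈ 0.050000; existence CERTIFIED by the union bound.


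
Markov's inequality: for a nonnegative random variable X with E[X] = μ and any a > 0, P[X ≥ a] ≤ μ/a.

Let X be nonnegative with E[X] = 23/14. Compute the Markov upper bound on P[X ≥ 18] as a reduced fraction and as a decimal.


μ = E[X] = 23/14, a = 18.
Markov: P[X ≥ 18] ≤ μ/a = (23/14)/18 = 23/252.
Numerically: ≈ 0.091270.
(Since a = 18 > μ = 1.642857, the bound 23/252 is < 1 and informative.)

P[X ≥ 18] ≤ 23/252 ≈ 0.091270.


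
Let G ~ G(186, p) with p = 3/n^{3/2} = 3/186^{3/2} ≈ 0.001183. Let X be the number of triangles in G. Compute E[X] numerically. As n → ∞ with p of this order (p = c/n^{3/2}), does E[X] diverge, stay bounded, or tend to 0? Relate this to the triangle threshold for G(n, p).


Number of potential triangles: C(186, 3) = 1055240.
Each occurs with probability p³ ≈ (0.001183)³ ≈ 1.654076e-09.
By linearity: E[X] = C(186, 3)·p³ ≈ 1055240 · 1.654076e-09 ≈ 0.0017.
Since α = 3/2 > 1, p = c/n^{3/2} = o(1/n) is below the triangle threshold p ~ 1/n. Asymptotically E[X] ~ (c³/6)·n^{3(1−α)} = (3³/6)·n^{-1.5} → 0, so by Markov's inequality G has no triangles w.h.p.

E[X] ≈ 0.0017; in regime p = Θ(1/n^{3/2}) E[X] tends to 0 (below the triangle threshold p ~ 1/n).


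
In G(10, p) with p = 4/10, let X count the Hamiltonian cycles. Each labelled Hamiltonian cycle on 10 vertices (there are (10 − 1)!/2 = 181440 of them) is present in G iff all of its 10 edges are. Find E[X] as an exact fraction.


K_10 has (10 − 1)!/2 = 181440 labelled Hamiltonian cycles.
For each such Hamiltonian cycle H, let X_H = 1 if all 10 edges of H are present in G. Then P[X_H = 1] = p^{10} = (2/5)^{10} = 1024/9765625.
Summing the indicators: E[X] = Σ_H E[X_H] = 181440 · p^{10} = 181440 · 1024/9765625 = 37158912/1953125.
Numerically: E[X] ≈ 19.

E[X] = 181440 · (2/5)^{10} = 37158912/1953125 ≈ 19.


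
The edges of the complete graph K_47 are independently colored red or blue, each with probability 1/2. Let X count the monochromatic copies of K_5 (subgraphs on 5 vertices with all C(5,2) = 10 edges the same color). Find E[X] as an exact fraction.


Let X = Σ_S X_S over the C(47, 5) = 1533939 subsets S of size 5, where X_S = 1 if the K_5 on S is monochromatic.
For a fixed S, the K_5 on S has C(5, 2) = 10 edges. P[all 10 edges red] = (1/2)^10, and likewise for blue, so P[monochromatic] = 2·(1/2)^10 = 2^{1 − 10} = 1/512.
Summing: E[X] = C(47, 5) · 2^{1 − 10} = 1533939 · 1/512 = 1533939/512.
Numerically: E[X] ≈ 2995.974609.

E[X] = C(47,5)·2^(1−C(5,2)) = 1533939/512 ≈ 2995.974609.


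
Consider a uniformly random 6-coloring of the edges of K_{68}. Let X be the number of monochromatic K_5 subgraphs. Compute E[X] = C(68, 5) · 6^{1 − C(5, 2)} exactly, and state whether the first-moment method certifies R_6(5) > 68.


E[X] = C(68, 5) · 6^{1 − 10} = 10424128 · 6^{−9} = 10424128/10077696.
As a reduced fraction: E[X] = 162877/157464 ≈ 1.0343761.
Is E[X] < 1? NO.
Since E[X] ≥ 1, the first-moment bound is inconclusive at n = 68; it does NOT by itself certify R_6(5) > 68.

E[X] = 162877/157464 ≈ 1.0343761; E[X] ≥ 1; first-moment method inconclusive here.


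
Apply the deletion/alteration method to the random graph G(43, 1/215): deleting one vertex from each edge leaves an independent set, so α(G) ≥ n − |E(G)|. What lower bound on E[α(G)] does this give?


E[|E(G)|] = C(43, 2)·p = 903 · (1/215) = 21/5.
E[α(G)] ≥ n − E[|E(G)|] = 43 − 21/5 = 194/5.
Numerically: ≈ 38.80000.
(This is only a lower bound; the true E[α(G)] may be larger.)

E[α(G)] ≥ 194/5 ≈ 38.80000.


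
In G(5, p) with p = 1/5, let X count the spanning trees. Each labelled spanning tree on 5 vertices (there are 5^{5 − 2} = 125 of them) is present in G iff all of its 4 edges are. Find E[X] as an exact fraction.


K_5 has 5^{5 − 2} = 125 labelled spanning trees.
For each such spanning tree H, let X_H = 1 if all 4 edges of H are present in G. Then P[X_H = 1] = p^{4} = (1/5)^{4} = 1/625.
By linearity: E[X] = Σ_H E[X_H] = 125 · p^{4} = 125 · 1/625 = 1/5.
Numerically: E[X] ≈ 0.2.

E[X] = 125 · (1/5)^{4} = 1/5 ≈ 0.2.


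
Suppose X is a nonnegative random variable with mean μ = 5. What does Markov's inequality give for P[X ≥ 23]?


μ = E[X] = 5, a = 23.
Markov: P[X ≥ 23] ≤ μ/a = (5)/23 = 5/23.
Numerically: ≈ 0.217.
(Since a = 23 > μ = 5.000, the bound 5/23 is < 1 and informative.)

P[X ≥ 23] ≤ 5/23 ≈ 0.217.


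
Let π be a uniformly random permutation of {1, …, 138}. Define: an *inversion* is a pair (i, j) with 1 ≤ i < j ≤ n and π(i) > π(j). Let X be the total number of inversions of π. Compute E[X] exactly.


Write X = Σ X_I over the C(138, 2) = 9453 pairs i < j, with X_I the indicator of one inversion.
There are 9453 indicators.
For each fixed pair i < j, the values π(i) and π(j) are two distinct elements of {1, …, 138} in uniformly random order; by symmetry P[π(i) > π(j)] = 1/2.
By linearity: E[X] = 9453 · (1/2) = C(138, 2) · (1/2) = 9453/2 = 9453/2 ≈ 4726.5000.

E[X] = 9453/2 = 4726.5000.


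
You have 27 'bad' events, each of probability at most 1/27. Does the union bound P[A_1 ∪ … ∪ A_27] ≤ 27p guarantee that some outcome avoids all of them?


Union bound: P[∪_{i=1}^{27} A_i] ≤ Σ_i P[A_i] ≤ 27·p = 27·(1/27) = 1.
Numerically: 1 ≈ 1.000000.
Is 1 < 1? NO.
Since the bound 1 is ≥ 1, the union bound is uninformative here; it does NOT by itself certify existence.

27·p = 1 ≈ 1.000000; existence NOT certified by the union bound.


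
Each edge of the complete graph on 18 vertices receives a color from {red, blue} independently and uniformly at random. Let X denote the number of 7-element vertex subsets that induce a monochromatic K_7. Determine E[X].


Let X = Σ_S X_S over the C(18, 7) = 31824 subsets S of size 7, where X_S = 1 if the K_7 on S is monochromatic.
For a fixed S, the K_7 on S has C(7, 2) = 21 edges. P[all 21 edges red] = (1/2)^21, and likewise for blue, so P[monochromatic] = 2·(1/2)^21 = 2^{1 − 21} = 1/1048576.
Summing: E[X] = C(18, 7) · 2^{1 − 21} = 31824 · 1/1048576 = 1989/65536.
Numerically: E[X] ≈ 0.030350.

E[X] = C(18,7)·2^(1−C(7,2)) = 1989/65536 ≈ 0.030350.


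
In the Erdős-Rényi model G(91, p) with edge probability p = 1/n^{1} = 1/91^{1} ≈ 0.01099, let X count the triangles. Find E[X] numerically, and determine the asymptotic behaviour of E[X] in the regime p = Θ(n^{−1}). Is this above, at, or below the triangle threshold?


Number of potential triangles: C(91, 3) = 121485.
Each occurs with probability p³ ≈ (0.01099)³ ≈ 1.327015e-06.
By linearity: E[X] = C(91, 3)·p³ ≈ 121485 · 1.327015e-06 ≈ 0.1612.
Here α = 1, so p = 1/n is exactly at the triangle threshold p ~ 1/n. Asymptotically E[X] → c³/6 = 1³/6 = 1/6 ≈ 0.1667, a bounded constant. In this regime the triangle count is asymptotically Poisson(c³/6).

E[X] ≈ 0.1612; in regime p = Θ(1/n^{1}) E[X] stays bounded (at the triangle threshold p ~ 1/n).


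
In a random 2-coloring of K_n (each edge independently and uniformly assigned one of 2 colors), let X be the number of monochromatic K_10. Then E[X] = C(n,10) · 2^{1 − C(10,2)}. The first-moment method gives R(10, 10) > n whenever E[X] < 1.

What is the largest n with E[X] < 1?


We need C(n, 10) · 2^{1 − 45} < 1, i.e. C(n, 10) < 2^{45 − 1} = 17592186044416.
Check values of n near the boundary:
  n = 97: C(97, 10) = 12576469727536; 12576469727536 < 17592186044416? YES
  n = 98: C(98, 10) = 14005614014756; 14005614014756 < 17592186044416? YES
  n = 99: C(99, 10) = 15579278510796; 15579278510796 < 17592186044416? YES
  n = 100: C(100, 10) = 17310309456440; 17310309456440 < 17592186044416? YES
  n = 101: C(101, 10) = 19212541264840; 19212541264840 < 17592186044416? NO
  n = 102: C(102, 10) = 21300860967540; 21300860967540 < 17592186044416? NO
  n = 103: C(103, 10) = 23591276125340; 23591276125340 < 17592186044416? NO
The largest n with C(n, 10) < 17592186044416 is n = 100 (where E[X] = 2163788682055/2199023255552 ≈ 0.983977). Hence R(10, 10) > 100, i.e. R(10, 10) ≥ 101.

Largest n = 100; hence R(10, 10) > 100.


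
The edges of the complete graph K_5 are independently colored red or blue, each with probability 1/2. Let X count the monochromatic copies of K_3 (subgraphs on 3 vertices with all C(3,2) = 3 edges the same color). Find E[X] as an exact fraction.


Let X = Σ_S X_S over the C(5, 3) = 10 subsets S of size 3, where X_S = 1 if the K_3 on S is monochromatic.
For a fixed S, the K_3 on S has C(3, 2) = 3 edges. P[all 3 edges red] = (1/2)^3, and likewise for blue, so P[monochromatic] = 2·(1/2)^3 = 2^{1 − 3} = 1/4.
By linearity: E[X] = C(5, 3) · 2^{1 − 3} = 10 · 1/4 = 5/2.
Numerically: E[X] ≈ 2.500.

E[X] = C(5,3)·2^(1−C(3,2)) = 5/2 ≈ 2.500.


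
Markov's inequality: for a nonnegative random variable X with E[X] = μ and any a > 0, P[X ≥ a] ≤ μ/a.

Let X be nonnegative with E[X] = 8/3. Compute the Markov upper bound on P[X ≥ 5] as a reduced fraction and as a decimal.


μ = E[X] = 8/3, a = 5.
Markov: P[X ≥ 5] ≤ μ/a = (8/3)/5 = 8/15.
Numerically: ≈ 0.533333.
(Since a = 5 > μ = 2.666667, the bound 8/15 is < 1 and informative.)

P[X ≥ 5] ≤ 8/15 ≈ 0.533333.


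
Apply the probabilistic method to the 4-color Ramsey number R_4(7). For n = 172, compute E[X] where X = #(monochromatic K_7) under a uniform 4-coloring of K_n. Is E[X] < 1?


E[X] = C(172, 7) · 4^{1 − 21} = 780842580024 · 4^{−20} = 780842580024/1099511627776.
As a reduced fraction: E[X] = 97605322503/137438953472 ≈ 0.71017.
Is E[X] < 1? YES.
Since E[X] < 1, there exists a 4-coloring of K_{172} with no monochromatic K_7; hence R_4(7) > 172.

E[X] = 97605322503/137438953472 ≈ 0.71017; E[X] < 1, so R_4(7) > 172.


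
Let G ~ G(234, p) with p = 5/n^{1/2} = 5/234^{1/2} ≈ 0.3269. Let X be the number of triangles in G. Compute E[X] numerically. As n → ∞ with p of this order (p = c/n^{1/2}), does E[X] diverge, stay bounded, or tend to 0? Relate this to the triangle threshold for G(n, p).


Number of potential triangles: C(234, 3) = 2108184.
Each occurs with probability p³ ≈ (0.3269)³ ≈ 3.492096e-02.
By linearity: E[X] = C(234, 3)·p³ ≈ 2108184 · 3.492096e-02 ≈ 73619.8181.
Since α = 1/2 < 1, p = c/n^{1/2} ≫ 1/n is above the triangle threshold p ~ 1/n. Asymptotically E[X] ~ (c³/6)·n^{3(1−α)} = (5³/6)·n^{1.5} → ∞; triangles are abundant w.h.p.

E[X] ≈ 73619.8181; in regime p = Θ(1/n^{1/2}) E[X] diverges (above the triangle threshold p ~ 1/n).


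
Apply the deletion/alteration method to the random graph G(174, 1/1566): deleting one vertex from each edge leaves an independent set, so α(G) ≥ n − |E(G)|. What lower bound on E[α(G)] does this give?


E[|E(G)|] = C(174, 2)·p = 15051 · (1/1566) = 173/18.
E[α(G)] ≥ n − E[|E(G)|] = 174 − 173/18 = 2959/18.
Numerically: ≈ 164.388889.
(This is only a lower bound; the true E[α(G)] may be larger.)

E[α(G)] ≥ 2959/18 ≈ 164.388889.


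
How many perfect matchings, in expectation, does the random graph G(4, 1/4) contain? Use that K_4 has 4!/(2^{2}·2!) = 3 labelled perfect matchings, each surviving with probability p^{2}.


K_4 has 4!/(2^{2}·2!) = 3 labelled perfect matchings.
For each such perfect matching H, let X_H = 1 if all 2 edges of H are present in G. Then P[X_H = 1] = p^{2} = (1/4)^{2} = 1/16.
By linearity: E[X] = Σ_H E[X_H] = 3 · p^{2} = 3 · 1/16 = 3/16.
Numerically: E[X] ≈ 0.1875.

E[X] = 3 · (1/4)^{2} = 3/16 ≈ 0.1875.


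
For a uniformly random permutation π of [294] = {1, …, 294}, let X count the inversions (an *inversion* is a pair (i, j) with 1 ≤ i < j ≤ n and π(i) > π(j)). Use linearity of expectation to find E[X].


Write X = Σ X_I over the C(294, 2) = 43071 pairs i < j, with X_I the indicator of one inversion.
There are 43071 indicators.
For each fixed pair i < j, the values π(i) and π(j) are two distinct elements of {1, …, 294} in uniformly random order; by symmetry P[π(i) > π(j)] = 1/2.
By linearity: E[X] = 43071 · (1/2) = C(294, 2) · (1/2) = 43071/2 = 43071/2 ≈ 21535.500000.

E[X] = 43071/2 = 21535.500000.


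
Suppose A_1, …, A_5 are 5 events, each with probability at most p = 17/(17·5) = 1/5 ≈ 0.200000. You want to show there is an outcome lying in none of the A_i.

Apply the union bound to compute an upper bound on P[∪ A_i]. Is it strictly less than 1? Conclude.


Union bound: P[∪_{i=1}^{5} A_i] ≤ Σ_i P[A_i] ≤ 5·p = 5·(1/5) = 1.
Numerically: 1 ≈ 1.000000.
Is 1 < 1? NO.
Since the bound 1 is ≥ 1, the union bound is uninformative here; it does NOT by itself certify existence.

5·p = 1 ≈ 1.000000; existence NOT certified by the union bound.


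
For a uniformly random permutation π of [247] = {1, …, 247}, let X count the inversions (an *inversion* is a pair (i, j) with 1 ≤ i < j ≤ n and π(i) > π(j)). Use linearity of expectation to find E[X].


Write X = Σ X_I over the C(247, 2) = 30381 pairs i < j, with X_I the indicator of one inversion.
There are 30381 indicators.
For each fixed pair i < j, the values π(i) and π(j) are two distinct elements of {1, …, 247} in uniformly random order; by symmetry P[π(i) > π(j)] = 1/2.
By linearity: E[X] = 30381 · (1/2) = C(247, 2) · (1/2) = 30381/2 = 30381/2 ≈ 15190.5000.

E[X] = 30381/2 = 15190.5000.


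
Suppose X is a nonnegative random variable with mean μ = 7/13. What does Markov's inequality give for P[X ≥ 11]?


μ = E[X] = 7/13, a = 11.
Markov: P[X ≥ 11] ≤ μ/a = (7/13)/11 = 7/143.
Numerically: ≈ 0.04895.
(Since a = 11 > μ = 0.53846, the bound 7/143 is < 1 and informative.)

P[X ≥ 11] ≤ 7/143 ≈ 0.04895.


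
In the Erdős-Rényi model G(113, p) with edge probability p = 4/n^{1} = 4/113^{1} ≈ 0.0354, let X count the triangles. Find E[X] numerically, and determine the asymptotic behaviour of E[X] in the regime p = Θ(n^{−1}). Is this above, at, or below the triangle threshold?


Number of potential triangles: C(113, 3) = 234136.
Each occurs with probability p³ ≈ (0.0354)³ ≈ 4.435521e-05.
By linearity: E[X] = C(113, 3)·p³ ≈ 234136 · 4.435521e-05 ≈ 10.3852.
Here α = 1, so p = 4/n is exactly at the triangle threshold p ~ 1/n. Asymptotically E[X] → c³/6 = 4³/6 = 32/3 ≈ 10.6667, a bounded constant. In this regime the triangle count is asymptotically Poisson(c³/6).

E[X] ≈ 10.3852; in regime p = Θ(1/n^{1}) E[X] stays bounded (at the triangle threshold p ~ 1/n).


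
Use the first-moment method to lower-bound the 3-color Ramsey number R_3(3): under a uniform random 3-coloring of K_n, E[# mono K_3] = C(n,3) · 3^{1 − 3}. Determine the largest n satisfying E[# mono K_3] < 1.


We need C(n, 3) · 3^{1 − 3} < 1, i.e. C(n, 3) < 3^{3 − 1} = 9.
Check values of n near the boundary:
  n = 3: C(3, 3) = 1; 1 < 9? YES
  n = 4: C(4, 3) = 4; 4 < 9? YES
  n = 5: C(5, 3) = 10; 10 < 9? NO
The largest n with C(n, 3) < 9 is n = 4 (where E[X] = 4/9 ≈ 0.4444444). Hence R_3(3) > 4, i.e. R_3(3) ≥ 5.

Largest n = 4; hence R_3(3) > 4.


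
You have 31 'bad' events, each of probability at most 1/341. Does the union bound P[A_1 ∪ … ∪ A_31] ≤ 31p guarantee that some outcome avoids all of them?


Union bound: P[∪_{i=1}^{31} A_i] ≤ Σ_i P[A_i] ≤ 31·p = 31·(1/341) = 1/11.
Numerically: 1/11 ≈ 0.0909.
Is 1/11 < 1? YES.
Since P[∪ A_i] ≤ 1/11 < 1, the complement has P[∩ A_i^c] ≥ 1 − 1/11 = 10/11 > 0, so some outcome avoids every A_i.

31·p = 1/11 ≈ 0.0909; existence CERTIFIED by the union bound.


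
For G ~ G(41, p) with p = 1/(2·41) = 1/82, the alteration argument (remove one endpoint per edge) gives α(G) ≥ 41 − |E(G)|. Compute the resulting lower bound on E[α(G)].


E[|E(G)|] = C(41, 2)·p = 820 · (1/82) = 10.
E[α(G)] ≥ n − E[|E(G)|] = 41 − 10 = 31.
Numerically: ≈ 31.000000.
(This is only a lower bound; the true E[α(G)] may be larger.)

E[α(G)] ≥ 31 ≈ 31.000000.


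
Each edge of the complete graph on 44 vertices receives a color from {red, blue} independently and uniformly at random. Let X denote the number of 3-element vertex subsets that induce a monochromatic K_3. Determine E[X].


Let X = Σ_S X_S over the C(44, 3) = 13244 subsets S of size 3, where X_S = 1 if the K_3 on S is monochromatic.
For a fixed S, the K_3 on S has C(3, 2) = 3 edges. P[all 3 edges red] = (1/2)^3, and likewise for blue, so P[monochromatic] = 2·(1/2)^3 = 2^{1 − 3} = 1/4.
By linearity of expectation: E[X] = C(44, 3) · 2^{1 − 3} = 13244 · 1/4 = 3311.
Numerically: E[X] ≈ 3311.00000.

E[X] = C(44,3)·2^(1−C(3,2)) = 3311 ≈ 3311.00000.


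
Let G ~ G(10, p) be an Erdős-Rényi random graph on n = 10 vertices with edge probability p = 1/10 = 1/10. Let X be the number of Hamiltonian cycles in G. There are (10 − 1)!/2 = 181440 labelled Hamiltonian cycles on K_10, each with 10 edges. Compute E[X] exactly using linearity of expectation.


K_10 has (10 − 1)!/2 = 181440 labelled Hamiltonian cycles.
For each such Hamiltonian cycle H, let X_H = 1 if all 10 edges of H are present in G. Then P[X_H = 1] = p^{10} = (1/10)^{10} = 1/10000000000.
By linearity: E[X] = Σ_H E[X_H] = 181440 · p^{10} = 181440 · 1/10000000000 = 567/31250000.
Numerically: E[X] ≈ 1.8144e-05.

E[X] = 181440 · (1/10)^{10} = 567/31250000 ≈ 1.8144e-05.


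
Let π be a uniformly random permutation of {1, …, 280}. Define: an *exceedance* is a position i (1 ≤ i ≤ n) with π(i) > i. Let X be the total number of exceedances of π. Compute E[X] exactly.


Write X = Σ_{i=1}^{280} X_i, where X_i = 1_{π(i) > i}.
For each fixed i, π(i) is uniform over {1, …, 280} (marginal of a uniform permutation), so P[π(i) > i] = (n − i)/n. Summing: Σ_{i=1}^{280} (n − i)/n = (0 + 1 + … + 279)/280 = 280(280 − 1)/(2·280) = (280 − 1)/2.
Hence E[X] = Σ_{i=1}^{280} (280 − i)/280 = 279/2 ≈ 139.50000.

E[X] = 279/2 = 139.50000.


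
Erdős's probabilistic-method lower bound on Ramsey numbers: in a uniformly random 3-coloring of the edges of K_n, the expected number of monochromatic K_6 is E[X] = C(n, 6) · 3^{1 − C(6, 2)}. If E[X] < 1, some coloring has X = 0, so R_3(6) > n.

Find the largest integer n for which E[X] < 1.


We need C(n, 6) · 3^{1 − 15} < 1, i.e. C(n, 6) < 3^{15 − 1} = 4782969.
Check values of n near the boundary:
  n = 39: C(39, 6) = 3262623; 3262623 < 4782969? YES
  n = 40: C(40, 6) = 3838380; 3838380 < 4782969? YES
  n = 41: C(41, 6) = 4496388; 4496388 < 4782969? YES
  n = 42: C(42, 6) = 5245786; 5245786 < 4782969? NO
The largest n with C(n, 6) < 4782969 is n = 41 (where E[X] = 1498796/1594323 ≈ 0.940083). Hence R_3(6) > 41, i.e. R_3(6) ≥ 42.

Largest n = 41; hence R_3(6) > 41.


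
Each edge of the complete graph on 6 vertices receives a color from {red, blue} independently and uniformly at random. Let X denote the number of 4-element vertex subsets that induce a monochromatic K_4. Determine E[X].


Let X = Σ_S X_S over the C(6, 4) = 15 subsets S of size 4, where X_S = 1 if the K_4 on S is monochromatic.
For a fixed S, the K_4 on S has C(4, 2) = 6 edges. P[all 6 edges red] = (1/2)^6, and likewise for blue, so P[monochromatic] = 2·(1/2)^6 = 2^{1 − 6} = 1/32.
Summing: E[X] = C(6, 4) · 2^{1 − 6} = 15 · 1/32 = 15/32.
Numerically: E[X] ≈ 0.46875.

E[X] = C(6,4)·2^(1−C(4,2)) = 15/32 ≈ 0.46875.
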